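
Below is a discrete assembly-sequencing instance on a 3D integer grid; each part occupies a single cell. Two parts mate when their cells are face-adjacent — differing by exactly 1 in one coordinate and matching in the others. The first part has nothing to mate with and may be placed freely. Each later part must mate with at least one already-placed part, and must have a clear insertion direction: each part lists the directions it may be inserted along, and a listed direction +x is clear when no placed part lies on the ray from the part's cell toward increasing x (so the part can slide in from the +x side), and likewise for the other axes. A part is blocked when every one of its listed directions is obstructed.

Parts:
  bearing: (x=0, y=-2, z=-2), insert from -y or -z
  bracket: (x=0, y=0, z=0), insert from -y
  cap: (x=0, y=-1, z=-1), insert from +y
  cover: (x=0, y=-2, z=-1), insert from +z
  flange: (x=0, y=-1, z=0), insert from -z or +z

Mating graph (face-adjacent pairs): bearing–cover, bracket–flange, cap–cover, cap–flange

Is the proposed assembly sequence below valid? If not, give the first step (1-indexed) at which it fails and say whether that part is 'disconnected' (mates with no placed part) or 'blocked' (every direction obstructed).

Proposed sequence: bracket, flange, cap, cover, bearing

Valid

1. bracket@(0, 0, 0) [-y clear] — {bracket}
2. flange@(0, -1, 0) [-z clear] — {bracket, flange}
3. cap@(0, -1, -1) [+y clear] — {bracket, cap, flange}
4. cover@(0, -2, -1) [+z clear] — {bracket, cap, cover, flange}
5. bearing@(0, -2, -2) [-y clear] — {bearing, bracket, cap, cover, flange}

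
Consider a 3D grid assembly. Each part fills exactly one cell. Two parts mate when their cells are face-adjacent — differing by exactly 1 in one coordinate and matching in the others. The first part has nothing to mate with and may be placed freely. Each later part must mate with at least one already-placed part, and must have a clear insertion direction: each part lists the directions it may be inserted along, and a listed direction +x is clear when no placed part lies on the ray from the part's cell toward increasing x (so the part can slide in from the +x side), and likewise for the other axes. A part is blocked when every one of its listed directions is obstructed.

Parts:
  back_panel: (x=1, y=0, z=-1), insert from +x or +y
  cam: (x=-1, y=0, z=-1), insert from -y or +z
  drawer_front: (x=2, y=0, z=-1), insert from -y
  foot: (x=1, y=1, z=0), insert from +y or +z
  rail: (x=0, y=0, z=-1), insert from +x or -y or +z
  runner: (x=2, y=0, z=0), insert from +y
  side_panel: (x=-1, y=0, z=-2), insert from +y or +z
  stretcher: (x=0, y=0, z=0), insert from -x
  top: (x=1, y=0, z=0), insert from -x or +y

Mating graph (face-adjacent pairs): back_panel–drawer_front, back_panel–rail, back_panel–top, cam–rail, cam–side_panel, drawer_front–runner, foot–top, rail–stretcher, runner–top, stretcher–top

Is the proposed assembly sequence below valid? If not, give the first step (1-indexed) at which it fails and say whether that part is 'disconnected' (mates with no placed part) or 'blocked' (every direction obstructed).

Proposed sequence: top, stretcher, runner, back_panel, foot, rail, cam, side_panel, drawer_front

Valid

1. top@(1, 0, 0) [-x clear] — {top}
2. stretcher@(0, 0, 0) [-x clear] — {stretcher, top}
3. runner@(2, 0, 0) [+y clear] — {runner, stretcher, top}
4. back_panel@(1, 0, -1) [+x clear] — {back_panel, runner, stretcher, top}
5. foot@(1, 1, 0) [+y clear] — {back_panel, foot, runner, stretcher, top}
6. rail@(0, 0, -1) [-y clear] — {back_panel, foot, rail, runner, stretcher, top}
7. cam@(-1, 0, -1) [-y clear] — {back_panel, cam, foot, rail, runner, stretcher, top}
8. side_panel@(-1, 0, -2) [+y clear] — {back_panel, cam, foot, rail, runner, side_panel, stretcher, top}
9. drawer_front@(2, 0, -1) [-y clear] — {back_panel, cam, drawer_front, foot, rail, runner, side_panel, stretcher, top}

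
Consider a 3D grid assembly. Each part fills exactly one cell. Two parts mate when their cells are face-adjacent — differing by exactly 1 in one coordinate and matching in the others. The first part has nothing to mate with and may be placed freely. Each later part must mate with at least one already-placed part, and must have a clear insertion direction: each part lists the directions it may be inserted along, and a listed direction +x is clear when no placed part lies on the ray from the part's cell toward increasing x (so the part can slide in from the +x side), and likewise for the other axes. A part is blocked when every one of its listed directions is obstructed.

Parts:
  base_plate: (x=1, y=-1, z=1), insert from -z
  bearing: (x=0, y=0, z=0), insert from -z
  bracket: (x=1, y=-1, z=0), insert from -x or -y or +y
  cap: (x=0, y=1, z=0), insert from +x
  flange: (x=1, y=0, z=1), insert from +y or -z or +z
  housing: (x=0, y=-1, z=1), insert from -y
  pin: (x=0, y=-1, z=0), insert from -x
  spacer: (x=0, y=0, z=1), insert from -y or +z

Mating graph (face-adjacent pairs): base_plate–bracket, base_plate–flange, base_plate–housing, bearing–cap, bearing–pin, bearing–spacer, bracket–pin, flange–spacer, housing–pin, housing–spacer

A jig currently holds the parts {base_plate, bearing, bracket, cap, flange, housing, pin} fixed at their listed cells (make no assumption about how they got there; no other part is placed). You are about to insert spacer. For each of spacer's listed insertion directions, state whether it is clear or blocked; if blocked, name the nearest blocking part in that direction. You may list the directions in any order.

-y: nearest on ray is housing@(0, -1, 1) ⇒ blocked
+z: ray from spacer(0, 0, 1) has no placed part ⇒ clear

+z: clear; -y: blocked by housing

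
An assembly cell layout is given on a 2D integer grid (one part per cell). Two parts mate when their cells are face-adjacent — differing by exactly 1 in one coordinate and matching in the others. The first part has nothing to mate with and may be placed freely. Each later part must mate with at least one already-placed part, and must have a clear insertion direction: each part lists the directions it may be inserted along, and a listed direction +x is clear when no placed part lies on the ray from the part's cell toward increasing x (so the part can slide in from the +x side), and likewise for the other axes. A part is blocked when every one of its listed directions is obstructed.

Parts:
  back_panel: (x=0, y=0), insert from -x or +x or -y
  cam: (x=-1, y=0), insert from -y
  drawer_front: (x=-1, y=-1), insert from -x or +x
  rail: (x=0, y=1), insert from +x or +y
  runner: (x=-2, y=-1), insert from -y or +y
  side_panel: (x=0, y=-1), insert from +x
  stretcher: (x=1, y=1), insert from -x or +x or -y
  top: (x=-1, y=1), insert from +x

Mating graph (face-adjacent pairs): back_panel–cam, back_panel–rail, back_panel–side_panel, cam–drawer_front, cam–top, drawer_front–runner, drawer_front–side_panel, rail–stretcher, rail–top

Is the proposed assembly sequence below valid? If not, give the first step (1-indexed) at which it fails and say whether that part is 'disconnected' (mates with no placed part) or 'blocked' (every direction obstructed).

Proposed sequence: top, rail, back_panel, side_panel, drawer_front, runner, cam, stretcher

Invalid at step 7 (blocked)

1. top@(-1, 1) [+x clear] — {top}
2. rail@(0, 1) [+x clear] — {rail, top}
3. back_panel@(0, 0) [-x clear] — {back_panel, rail, top}
4. side_panel@(0, -1) [+x clear] — {back_panel, rail, side_panel, top}
5. drawer_front@(-1, -1) [-x clear] — {back_panel, drawer_front, rail, side_panel, top}
6. runner@(-2, -1) [-y clear] — {back_panel, drawer_front, rail, runner, side_panel, top}
7. cam@(-1, 0) — -y all obstructed ⇒ blocked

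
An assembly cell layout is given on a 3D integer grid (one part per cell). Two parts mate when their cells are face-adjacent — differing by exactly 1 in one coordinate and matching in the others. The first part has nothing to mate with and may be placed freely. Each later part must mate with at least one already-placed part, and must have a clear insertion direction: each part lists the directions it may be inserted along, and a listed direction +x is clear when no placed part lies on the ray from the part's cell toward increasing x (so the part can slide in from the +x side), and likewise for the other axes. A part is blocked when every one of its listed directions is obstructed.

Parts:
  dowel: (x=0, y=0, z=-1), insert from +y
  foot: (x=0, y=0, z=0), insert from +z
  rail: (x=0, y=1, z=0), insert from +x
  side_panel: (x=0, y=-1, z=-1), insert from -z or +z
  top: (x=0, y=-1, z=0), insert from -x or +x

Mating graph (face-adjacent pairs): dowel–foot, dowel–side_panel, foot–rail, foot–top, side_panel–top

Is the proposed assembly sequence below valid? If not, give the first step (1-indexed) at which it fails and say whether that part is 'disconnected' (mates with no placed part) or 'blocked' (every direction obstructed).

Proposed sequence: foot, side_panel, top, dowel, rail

Invalid at step 2 (disconnected)

1. foot@(0, 0, 0) [+z clear] — {foot}
2. side_panel@(0, -1, -1) — no placed neighbour ⇒ disconnected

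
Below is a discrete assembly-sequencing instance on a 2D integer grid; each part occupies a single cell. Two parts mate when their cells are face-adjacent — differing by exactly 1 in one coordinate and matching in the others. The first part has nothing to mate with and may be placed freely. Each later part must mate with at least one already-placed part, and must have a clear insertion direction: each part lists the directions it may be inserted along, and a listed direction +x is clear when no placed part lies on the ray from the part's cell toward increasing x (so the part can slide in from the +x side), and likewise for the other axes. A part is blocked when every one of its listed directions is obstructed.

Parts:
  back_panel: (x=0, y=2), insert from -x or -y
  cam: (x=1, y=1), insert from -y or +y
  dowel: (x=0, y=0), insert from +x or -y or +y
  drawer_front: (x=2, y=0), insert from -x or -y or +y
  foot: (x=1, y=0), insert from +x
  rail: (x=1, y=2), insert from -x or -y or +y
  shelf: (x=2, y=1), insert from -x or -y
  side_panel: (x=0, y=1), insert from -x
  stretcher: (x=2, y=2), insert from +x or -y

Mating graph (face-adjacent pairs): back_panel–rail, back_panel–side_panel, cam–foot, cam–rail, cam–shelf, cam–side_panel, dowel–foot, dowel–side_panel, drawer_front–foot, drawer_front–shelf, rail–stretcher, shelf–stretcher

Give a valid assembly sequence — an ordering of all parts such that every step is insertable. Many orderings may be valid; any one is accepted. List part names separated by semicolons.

side_panel; cam; shelf; dowel; back_panel; rail; foot; drawer_front; stretcher

1. side_panel@(0, 1) [-x clear] — {side_panel}
2. cam@(1, 1) [-y clear] — {cam, side_panel}
3. shelf@(2, 1) [-y clear] — {cam, shelf, side_panel}
4. dowel@(0, 0) [+x clear] — {cam, dowel, shelf, side_panel}
5. back_panel@(0, 2) [-x clear] — {back_panel, cam, dowel, shelf, side_panel}
6. rail@(1, 2) [+y clear] — {back_panel, cam, dowel, rail, shelf, side_panel}
7. foot@(1, 0) [+x clear] — {back_panel, cam, dowel, foot, rail, shelf, side_panel}
8. drawer_front@(2, 0) [-y clear] — {back_panel, cam, dowel, drawer_front, foot, rail, shelf, side_panel}
9. stretcher@(2, 2) [+x clear] — {back_panel, cam, dowel, drawer_front, foot, rail, shelf, side_panel, stretcher}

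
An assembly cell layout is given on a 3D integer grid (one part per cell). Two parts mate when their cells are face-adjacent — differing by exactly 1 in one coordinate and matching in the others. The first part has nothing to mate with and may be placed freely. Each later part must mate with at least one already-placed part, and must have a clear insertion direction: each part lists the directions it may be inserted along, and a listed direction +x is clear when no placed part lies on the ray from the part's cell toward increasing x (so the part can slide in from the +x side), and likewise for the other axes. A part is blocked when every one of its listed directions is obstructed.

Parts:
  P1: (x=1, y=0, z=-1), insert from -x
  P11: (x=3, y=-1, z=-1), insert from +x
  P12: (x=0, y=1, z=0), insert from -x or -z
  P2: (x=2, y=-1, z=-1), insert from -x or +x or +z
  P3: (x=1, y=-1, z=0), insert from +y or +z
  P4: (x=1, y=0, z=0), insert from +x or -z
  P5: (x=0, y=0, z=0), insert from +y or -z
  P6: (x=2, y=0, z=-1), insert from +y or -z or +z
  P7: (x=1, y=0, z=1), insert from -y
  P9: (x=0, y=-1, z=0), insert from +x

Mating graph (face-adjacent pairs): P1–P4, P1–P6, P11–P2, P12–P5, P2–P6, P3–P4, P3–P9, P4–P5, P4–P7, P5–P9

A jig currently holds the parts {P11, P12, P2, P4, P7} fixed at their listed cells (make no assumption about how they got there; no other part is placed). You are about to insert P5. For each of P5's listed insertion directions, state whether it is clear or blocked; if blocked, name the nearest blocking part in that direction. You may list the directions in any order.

+y: blocked by P12; -z: clear

+y: nearest on ray is P12@(0, 1, 0) ⇒ blocked
-z: ray from P5(0, 0, 0) has no placed part ⇒ clear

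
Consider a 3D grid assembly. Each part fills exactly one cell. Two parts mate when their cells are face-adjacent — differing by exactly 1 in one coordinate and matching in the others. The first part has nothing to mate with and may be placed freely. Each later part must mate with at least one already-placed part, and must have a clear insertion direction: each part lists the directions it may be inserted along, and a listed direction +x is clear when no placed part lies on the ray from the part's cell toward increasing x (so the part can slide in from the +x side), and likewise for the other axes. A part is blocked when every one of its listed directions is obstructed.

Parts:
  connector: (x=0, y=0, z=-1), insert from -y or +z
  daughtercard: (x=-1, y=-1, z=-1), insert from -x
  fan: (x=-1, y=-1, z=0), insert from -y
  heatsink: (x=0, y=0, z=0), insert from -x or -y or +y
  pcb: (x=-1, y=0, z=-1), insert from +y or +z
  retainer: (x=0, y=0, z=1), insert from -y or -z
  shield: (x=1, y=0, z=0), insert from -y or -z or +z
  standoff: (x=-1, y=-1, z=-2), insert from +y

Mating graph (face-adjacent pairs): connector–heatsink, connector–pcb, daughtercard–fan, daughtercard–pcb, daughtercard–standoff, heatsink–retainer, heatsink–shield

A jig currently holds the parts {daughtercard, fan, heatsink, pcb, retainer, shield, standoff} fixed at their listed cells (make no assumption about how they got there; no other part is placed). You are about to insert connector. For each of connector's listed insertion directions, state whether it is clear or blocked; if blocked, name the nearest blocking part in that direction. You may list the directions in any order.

+z: blocked by heatsink; -y: clear

-y: ray from connector(0, 0, -1) has no placed part ⇒ clear
+z: nearest on ray is heatsink@(0, 0, 0) ⇒ blocked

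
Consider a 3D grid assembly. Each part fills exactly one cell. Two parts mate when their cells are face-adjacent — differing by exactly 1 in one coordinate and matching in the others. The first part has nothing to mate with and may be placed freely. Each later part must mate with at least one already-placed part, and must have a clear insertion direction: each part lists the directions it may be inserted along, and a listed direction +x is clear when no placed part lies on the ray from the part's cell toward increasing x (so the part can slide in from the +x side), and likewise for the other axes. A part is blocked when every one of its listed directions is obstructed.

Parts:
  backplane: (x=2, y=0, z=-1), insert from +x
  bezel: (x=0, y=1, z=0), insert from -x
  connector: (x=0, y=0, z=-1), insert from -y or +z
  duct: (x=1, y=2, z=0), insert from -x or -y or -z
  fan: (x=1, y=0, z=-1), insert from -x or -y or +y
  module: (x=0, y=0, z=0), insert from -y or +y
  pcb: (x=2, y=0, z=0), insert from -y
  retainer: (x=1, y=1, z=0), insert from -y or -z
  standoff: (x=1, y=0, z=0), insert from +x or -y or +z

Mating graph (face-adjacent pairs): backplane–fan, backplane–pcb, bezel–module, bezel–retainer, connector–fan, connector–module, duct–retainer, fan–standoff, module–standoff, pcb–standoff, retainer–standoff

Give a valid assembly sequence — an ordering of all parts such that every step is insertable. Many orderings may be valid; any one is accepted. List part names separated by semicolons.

1. connector@(0, 0, -1) [-y clear] — {connector}
2. fan@(1, 0, -1) [-y clear] — {connector, fan}
3. standoff@(1, 0, 0) [+x clear] — {connector, fan, standoff}
4. backplane@(2, 0, -1) [+x clear] — {backplane, connector, fan, standoff}
5. retainer@(1, 1, 0) [-z clear] — {backplane, connector, fan, retainer, standoff}
6. duct@(1, 2, 0) [-x clear] — {backplane, connector, duct, fan, retainer, standoff}
7. module@(0, 0, 0) [-y clear] — {backplane, connector, duct, fan, module, retainer, standoff}
8. pcb@(2, 0, 0) [-y clear] — {backplane, connector, duct, fan, module, pcb, retainer, standoff}
9. bezel@(0, 1, 0) [-x clear] — {backplane, bezel, connector, duct, fan, module, pcb, retainer, standoff}

connector; fan; standoff; backplane; retainer; duct; module; pcb; bezel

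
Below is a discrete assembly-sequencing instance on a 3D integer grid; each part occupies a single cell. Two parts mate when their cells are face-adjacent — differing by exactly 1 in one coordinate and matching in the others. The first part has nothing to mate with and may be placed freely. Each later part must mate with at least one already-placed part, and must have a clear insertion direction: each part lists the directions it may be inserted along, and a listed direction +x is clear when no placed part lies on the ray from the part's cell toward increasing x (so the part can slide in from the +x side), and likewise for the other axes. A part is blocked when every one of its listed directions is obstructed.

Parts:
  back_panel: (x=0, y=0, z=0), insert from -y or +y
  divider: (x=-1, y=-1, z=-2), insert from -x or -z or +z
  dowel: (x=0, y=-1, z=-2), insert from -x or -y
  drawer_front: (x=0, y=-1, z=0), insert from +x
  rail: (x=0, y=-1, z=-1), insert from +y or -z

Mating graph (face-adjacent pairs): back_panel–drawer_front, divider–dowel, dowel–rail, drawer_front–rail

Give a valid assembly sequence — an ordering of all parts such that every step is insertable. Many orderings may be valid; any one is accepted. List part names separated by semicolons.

1. divider@(-1, -1, -2) [-x clear] — {divider}
2. dowel@(0, -1, -2) [-y clear] — {divider, dowel}
3. rail@(0, -1, -1) [+y clear] — {divider, dowel, rail}
4. drawer_front@(0, -1, 0) [+x clear] — {divider, dowel, drawer_front, rail}
5. back_panel@(0, 0, 0) [+y clear] — {back_panel, divider, dowel, drawer_front, rail}

divider; dowel; rail; drawer_front; back_panel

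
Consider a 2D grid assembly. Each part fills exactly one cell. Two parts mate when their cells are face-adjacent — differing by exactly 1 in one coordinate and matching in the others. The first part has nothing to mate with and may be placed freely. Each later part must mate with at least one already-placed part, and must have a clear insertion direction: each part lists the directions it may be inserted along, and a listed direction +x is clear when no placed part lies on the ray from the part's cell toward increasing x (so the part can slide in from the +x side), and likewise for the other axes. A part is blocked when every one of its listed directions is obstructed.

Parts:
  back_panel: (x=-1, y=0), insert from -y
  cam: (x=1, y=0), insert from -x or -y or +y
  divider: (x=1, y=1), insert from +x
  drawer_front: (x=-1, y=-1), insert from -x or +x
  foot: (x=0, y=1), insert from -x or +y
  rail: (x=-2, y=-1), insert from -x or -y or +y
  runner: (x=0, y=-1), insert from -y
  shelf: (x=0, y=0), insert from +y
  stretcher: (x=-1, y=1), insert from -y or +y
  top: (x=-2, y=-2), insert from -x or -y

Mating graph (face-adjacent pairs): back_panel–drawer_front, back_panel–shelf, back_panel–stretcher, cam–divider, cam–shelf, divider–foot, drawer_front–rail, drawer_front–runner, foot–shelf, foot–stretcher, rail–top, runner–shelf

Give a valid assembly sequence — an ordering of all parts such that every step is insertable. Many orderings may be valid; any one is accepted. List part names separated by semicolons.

runner; shelf; cam; divider; foot; stretcher; back_panel; drawer_front; rail; top

1. runner@(0, -1) [-y clear] — {runner}
2. shelf@(0, 0) [+y clear] — {runner, shelf}
3. cam@(1, 0) [-y clear] — {cam, runner, shelf}
4. divider@(1, 1) [+x clear] — {cam, divider, runner, shelf}
5. foot@(0, 1) [-x clear] — {cam, divider, foot, runner, shelf}
6. stretcher@(-1, 1) [-y clear] — {cam, divider, foot, runner, shelf, stretcher}
7. back_panel@(-1, 0) [-y clear] — {back_panel, cam, divider, foot, runner, shelf, stretcher}
8. drawer_front@(-1, -1) [-x clear] — {back_panel, cam, divider, drawer_front, foot, runner, shelf, stretcher}
9. rail@(-2, -1) [-x clear] — {back_panel, cam, divider, drawer_front, foot, rail, runner, shelf, stretcher}
10. top@(-2, -2) [-x clear] — {back_panel, cam, divider, drawer_front, foot, rail, runner, shelf, stretcher, top}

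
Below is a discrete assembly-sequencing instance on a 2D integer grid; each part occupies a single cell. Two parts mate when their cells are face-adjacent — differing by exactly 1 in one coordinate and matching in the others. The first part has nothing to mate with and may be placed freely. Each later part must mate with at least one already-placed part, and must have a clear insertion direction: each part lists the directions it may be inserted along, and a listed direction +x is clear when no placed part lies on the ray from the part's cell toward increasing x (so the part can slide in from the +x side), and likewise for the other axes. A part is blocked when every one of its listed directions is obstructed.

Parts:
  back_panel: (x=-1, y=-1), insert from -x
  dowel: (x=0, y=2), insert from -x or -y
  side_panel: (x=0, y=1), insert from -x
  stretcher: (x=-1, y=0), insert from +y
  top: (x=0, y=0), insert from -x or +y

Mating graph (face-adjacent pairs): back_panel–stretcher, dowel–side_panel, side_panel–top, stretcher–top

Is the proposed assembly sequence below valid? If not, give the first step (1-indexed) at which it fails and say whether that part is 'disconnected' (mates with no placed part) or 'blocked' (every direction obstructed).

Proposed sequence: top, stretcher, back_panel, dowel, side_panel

Invalid at step 4 (disconnected)

1. top@(0, 0) [-x clear] — {top}
2. stretcher@(-1, 0) [+y clear] — {stretcher, top}
3. back_panel@(-1, -1) [-x clear] — {back_panel, stretcher, top}
4. dowel@(0, 2) — no placed neighbour ⇒ disconnected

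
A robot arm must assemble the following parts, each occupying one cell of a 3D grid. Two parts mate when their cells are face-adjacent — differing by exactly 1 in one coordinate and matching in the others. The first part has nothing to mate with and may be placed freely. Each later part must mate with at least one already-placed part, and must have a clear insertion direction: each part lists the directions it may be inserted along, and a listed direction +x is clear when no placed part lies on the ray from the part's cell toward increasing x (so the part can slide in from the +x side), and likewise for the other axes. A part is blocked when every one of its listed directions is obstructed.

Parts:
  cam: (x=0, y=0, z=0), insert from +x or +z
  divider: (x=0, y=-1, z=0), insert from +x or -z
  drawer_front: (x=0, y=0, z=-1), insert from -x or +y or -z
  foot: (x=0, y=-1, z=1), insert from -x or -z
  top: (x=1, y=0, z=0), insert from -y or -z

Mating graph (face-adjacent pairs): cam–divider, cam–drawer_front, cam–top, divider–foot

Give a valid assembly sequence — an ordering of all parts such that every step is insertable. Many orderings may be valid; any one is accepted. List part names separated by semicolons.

1. top@(1, 0, 0) [-y clear] — {top}
2. cam@(0, 0, 0) [+z clear] — {cam, top}
3. drawer_front@(0, 0, -1) [-x clear] — {cam, drawer_front, top}
4. divider@(0, -1, 0) [+x clear] — {cam, divider, drawer_front, top}
5. foot@(0, -1, 1) [-x clear] — {cam, divider, drawer_front, foot, top}

top; cam; drawer_front; divider; foot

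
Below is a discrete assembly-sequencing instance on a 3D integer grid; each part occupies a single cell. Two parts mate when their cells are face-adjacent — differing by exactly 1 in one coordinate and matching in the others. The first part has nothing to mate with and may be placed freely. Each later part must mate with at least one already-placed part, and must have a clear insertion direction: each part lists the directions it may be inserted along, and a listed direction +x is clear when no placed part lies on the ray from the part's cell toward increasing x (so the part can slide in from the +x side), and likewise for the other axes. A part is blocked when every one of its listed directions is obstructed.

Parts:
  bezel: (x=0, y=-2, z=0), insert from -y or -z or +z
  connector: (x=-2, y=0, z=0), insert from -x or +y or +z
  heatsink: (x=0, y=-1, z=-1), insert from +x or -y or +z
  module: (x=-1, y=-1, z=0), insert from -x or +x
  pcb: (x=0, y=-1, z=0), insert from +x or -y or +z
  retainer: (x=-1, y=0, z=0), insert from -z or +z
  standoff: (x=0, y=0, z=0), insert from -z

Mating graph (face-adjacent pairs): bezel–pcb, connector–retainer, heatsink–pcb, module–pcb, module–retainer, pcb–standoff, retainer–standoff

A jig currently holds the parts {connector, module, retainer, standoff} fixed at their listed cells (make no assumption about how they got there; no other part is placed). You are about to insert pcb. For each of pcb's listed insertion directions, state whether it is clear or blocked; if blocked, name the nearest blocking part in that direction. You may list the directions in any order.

+x: ray from pcb(0, -1, 0) has no placed part ⇒ clear
-y: ray from pcb(0, -1, 0) has no placed part ⇒ clear
+z: ray from pcb(0, -1, 0) has no placed part ⇒ clear

+x: clear; +z: clear; -y: clear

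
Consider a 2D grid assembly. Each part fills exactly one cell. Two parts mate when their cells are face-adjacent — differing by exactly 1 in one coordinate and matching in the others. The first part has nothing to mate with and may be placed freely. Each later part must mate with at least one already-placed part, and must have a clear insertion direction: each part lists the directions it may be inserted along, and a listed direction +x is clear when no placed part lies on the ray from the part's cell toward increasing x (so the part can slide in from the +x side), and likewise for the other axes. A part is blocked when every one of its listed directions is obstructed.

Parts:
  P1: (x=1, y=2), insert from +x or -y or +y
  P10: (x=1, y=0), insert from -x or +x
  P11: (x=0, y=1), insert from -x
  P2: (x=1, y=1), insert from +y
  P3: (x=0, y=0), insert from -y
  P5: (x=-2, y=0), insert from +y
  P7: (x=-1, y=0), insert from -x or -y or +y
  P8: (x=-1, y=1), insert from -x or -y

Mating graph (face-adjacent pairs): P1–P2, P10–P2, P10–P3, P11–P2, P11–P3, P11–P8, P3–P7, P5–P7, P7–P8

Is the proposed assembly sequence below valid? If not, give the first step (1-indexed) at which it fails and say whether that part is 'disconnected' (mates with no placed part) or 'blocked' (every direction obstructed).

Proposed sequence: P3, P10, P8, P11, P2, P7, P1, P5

1. P3@(0, 0) [-y clear] — {P3}
2. P10@(1, 0) [+x clear] — {P10, P3}
3. P8@(-1, 1) — no placed neighbour ⇒ disconnected

Invalid at step 3 (disconnected)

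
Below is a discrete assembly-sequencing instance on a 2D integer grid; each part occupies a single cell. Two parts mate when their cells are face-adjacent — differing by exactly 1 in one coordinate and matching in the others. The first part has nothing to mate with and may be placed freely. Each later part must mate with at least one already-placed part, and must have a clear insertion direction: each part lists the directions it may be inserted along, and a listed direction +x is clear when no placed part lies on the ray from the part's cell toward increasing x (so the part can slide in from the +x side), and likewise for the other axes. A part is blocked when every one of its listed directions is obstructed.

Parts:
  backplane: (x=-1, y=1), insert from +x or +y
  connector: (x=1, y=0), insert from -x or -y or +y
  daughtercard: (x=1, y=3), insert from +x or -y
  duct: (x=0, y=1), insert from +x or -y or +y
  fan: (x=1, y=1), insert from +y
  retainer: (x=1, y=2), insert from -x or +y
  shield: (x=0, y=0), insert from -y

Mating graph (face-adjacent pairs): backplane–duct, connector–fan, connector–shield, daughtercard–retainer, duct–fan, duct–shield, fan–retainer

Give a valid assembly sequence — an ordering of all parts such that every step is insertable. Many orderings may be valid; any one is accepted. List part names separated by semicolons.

1. shield@(0, 0) [-y clear] — {shield}
2. connector@(1, 0) [-y clear] — {connector, shield}
3. duct@(0, 1) [+x clear] — {connector, duct, shield}
4. backplane@(-1, 1) [+y clear] — {backplane, connector, duct, shield}
5. fan@(1, 1) [+y clear] — {backplane, connector, duct, fan, shield}
6. retainer@(1, 2) [-x clear] — {backplane, connector, duct, fan, retainer, shield}
7. daughtercard@(1, 3) [+x clear] — {backplane, connector, daughtercard, duct, fan, retainer, shield}

shield; connector; duct; backplane; fan; retainer; daughtercard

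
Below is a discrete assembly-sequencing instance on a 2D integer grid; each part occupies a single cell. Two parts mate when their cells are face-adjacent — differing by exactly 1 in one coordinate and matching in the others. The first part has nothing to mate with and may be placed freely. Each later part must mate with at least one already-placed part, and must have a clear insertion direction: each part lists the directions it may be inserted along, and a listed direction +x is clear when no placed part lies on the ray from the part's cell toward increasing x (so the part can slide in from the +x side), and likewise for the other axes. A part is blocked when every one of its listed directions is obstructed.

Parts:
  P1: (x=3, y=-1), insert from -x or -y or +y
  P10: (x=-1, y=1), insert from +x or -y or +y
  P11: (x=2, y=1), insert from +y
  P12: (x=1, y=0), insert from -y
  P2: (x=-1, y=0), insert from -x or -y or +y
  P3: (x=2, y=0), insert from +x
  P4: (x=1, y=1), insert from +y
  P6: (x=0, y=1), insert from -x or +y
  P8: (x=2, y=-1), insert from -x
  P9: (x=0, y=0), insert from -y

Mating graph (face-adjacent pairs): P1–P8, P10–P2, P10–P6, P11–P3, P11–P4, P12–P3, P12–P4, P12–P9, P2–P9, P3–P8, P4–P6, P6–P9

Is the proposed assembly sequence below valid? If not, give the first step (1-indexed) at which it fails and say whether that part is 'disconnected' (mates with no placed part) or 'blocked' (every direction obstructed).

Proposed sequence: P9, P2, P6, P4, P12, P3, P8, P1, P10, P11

1. P9@(0, 0) [-y clear] — {P9}
2. P2@(-1, 0) [-x clear] — {P2, P9}
3. P6@(0, 1) [-x clear] — {P2, P6, P9}
4. P4@(1, 1) [+y clear] — {P2, P4, P6, P9}
5. P12@(1, 0) [-y clear] — {P12, P2, P4, P6, P9}
6. P3@(2, 0) [+x clear] — {P12, P2, P3, P4, P6, P9}
7. P8@(2, -1) [-x clear] — {P12, P2, P3, P4, P6, P8, P9}
8. P1@(3, -1) [-y clear] — {P1, P12, P2, P3, P4, P6, P8, P9}
9. P10@(-1, 1) [+y clear] — {P1, P10, P12, P2, P3, P4, P6, P8, P9}
10. P11@(2, 1) [+y clear] — {P1, P10, P11, P12, P2, P3, P4, P6, P8, P9}

Valid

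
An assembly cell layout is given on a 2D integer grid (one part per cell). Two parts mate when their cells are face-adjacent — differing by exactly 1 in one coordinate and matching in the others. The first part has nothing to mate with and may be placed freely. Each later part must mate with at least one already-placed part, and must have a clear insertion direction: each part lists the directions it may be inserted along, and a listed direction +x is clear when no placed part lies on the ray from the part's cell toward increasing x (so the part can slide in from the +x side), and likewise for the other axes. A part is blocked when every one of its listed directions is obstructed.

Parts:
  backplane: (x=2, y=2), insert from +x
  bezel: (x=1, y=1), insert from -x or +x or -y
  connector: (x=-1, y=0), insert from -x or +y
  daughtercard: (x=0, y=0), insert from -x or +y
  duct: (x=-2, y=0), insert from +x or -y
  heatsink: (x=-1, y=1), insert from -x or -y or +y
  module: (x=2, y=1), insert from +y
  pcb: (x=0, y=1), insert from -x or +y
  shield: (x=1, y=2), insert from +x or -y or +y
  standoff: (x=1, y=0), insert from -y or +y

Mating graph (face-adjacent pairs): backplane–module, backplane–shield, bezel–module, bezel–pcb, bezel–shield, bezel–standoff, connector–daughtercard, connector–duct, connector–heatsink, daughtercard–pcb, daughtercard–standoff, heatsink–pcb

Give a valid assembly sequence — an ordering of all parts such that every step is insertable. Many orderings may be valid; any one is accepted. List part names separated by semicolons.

1. daughtercard@(0, 0) [-x clear] — {daughtercard}
2. pcb@(0, 1) [-x clear] — {daughtercard, pcb}
3. connector@(-1, 0) [-x clear] — {connector, daughtercard, pcb}
4. duct@(-2, 0) [-y clear] — {connector, daughtercard, duct, pcb}
5. standoff@(1, 0) [-y clear] — {connector, daughtercard, duct, pcb, standoff}
6. heatsink@(-1, 1) [-x clear] — {connector, daughtercard, duct, heatsink, pcb, standoff}
7. bezel@(1, 1) [+x clear] — {bezel, connector, daughtercard, duct, heatsink, pcb, standoff}
8. module@(2, 1) [+y clear] — {bezel, connector, daughtercard, duct, heatsink, module, pcb, standoff}
9. shield@(1, 2) [+x clear] — {bezel, connector, daughtercard, duct, heatsink, module, pcb, shield, standoff}
10. backplane@(2, 2) [+x clear] — {backplane, bezel, connector, daughtercard, duct, heatsink, module, pcb, shield, standoff}

daughtercard; pcb; connector; duct; standoff; heatsink; bezel; module; shield; backplane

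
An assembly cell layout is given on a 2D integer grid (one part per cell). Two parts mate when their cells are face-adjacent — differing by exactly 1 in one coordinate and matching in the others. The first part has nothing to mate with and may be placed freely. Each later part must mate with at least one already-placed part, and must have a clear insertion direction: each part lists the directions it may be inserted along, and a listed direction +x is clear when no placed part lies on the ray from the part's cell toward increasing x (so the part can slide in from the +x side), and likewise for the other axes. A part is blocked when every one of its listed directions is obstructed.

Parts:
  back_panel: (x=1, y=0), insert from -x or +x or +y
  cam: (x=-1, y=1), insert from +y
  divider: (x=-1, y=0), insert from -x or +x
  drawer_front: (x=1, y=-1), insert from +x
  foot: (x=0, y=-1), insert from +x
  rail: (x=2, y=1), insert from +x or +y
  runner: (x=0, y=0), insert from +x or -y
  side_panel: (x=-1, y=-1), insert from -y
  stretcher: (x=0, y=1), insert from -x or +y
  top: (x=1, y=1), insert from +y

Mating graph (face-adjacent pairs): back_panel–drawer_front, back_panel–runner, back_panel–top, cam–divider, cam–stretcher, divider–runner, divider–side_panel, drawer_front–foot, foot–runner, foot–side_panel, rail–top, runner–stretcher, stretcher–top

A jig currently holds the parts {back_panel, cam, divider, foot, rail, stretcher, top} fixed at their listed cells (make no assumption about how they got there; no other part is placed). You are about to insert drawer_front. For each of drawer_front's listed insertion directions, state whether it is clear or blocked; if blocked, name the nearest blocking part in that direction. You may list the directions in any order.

+x: ray from drawer_front(1, -1) has no placed part ⇒ clear

+x: clear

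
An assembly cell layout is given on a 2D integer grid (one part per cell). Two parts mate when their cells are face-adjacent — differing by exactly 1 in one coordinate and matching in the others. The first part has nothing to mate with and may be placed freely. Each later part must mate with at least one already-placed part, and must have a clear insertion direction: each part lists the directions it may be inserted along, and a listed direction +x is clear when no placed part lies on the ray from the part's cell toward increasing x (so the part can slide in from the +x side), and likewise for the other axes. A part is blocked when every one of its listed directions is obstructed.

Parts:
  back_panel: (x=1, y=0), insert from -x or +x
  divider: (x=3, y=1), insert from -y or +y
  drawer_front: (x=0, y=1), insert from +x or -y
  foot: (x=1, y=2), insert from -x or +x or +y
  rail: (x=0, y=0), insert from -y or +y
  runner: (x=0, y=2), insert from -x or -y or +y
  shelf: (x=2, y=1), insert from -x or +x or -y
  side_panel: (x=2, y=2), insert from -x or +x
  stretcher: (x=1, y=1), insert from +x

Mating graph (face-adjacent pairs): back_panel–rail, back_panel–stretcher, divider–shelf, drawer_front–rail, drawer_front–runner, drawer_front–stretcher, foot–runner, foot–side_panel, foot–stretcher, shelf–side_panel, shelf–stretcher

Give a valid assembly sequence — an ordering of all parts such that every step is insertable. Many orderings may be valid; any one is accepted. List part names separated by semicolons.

side_panel; foot; stretcher; shelf; divider; drawer_front; rail; back_panel; runner

1. side_panel@(2, 2) [-x clear] — {side_panel}
2. foot@(1, 2) [-x clear] — {foot, side_panel}
3. stretcher@(1, 1) [+x clear] — {foot, side_panel, stretcher}
4. shelf@(2, 1) [+x clear] — {foot, shelf, side_panel, stretcher}
5. divider@(3, 1) [-y clear] — {divider, foot, shelf, side_panel, stretcher}
6. drawer_front@(0, 1) [-y clear] — {divider, drawer_front, foot, shelf, side_panel, stretcher}
7. rail@(0, 0) [-y clear] — {divider, drawer_front, foot, rail, shelf, side_panel, stretcher}
8. back_panel@(1, 0) [+x clear] — {back_panel, divider, drawer_front, foot, rail, shelf, side_panel, stretcher}
9. runner@(0, 2) [-x clear] — {back_panel, divider, drawer_front, foot, rail, runner, shelf, side_panel, stretcher}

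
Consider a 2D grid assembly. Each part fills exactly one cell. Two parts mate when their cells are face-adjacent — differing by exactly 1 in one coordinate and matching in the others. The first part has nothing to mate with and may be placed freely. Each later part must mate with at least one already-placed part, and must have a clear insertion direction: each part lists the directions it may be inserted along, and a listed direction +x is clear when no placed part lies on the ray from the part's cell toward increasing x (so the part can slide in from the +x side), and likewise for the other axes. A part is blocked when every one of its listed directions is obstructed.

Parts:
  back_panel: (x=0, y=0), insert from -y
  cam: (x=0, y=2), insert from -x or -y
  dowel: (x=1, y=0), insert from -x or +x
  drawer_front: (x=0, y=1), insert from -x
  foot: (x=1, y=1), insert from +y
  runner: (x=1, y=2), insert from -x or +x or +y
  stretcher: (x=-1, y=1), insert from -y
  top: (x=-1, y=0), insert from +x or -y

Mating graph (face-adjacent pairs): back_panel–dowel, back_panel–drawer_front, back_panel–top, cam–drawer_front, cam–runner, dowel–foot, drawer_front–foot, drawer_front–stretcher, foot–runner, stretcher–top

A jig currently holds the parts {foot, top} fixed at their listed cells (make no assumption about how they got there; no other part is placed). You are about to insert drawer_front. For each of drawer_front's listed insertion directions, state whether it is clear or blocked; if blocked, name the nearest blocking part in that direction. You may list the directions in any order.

-x: clear

-x: ray from drawer_front(0, 1) has no placed part ⇒ clear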